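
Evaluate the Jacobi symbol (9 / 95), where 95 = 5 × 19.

1

Reciprocity: 9 ≡ 1 and 95 ≡ 3 (mod 4), so (9/95) = +(95/9).
Reduce top mod 9: now compute (5/9).
Reciprocity: 5 ≡ 1 and 9 ≡ 1 (mod 4), so (5/9) = +(9/5).
Reduce top mod 5: now compute (4/5).
Pull out 2^2: since 5 ≡ 5 (mod 8), (2/5) = -1, so (2/5)^2 = +1.
Reached (1/5) = 1. Collecting the sign flips along the way, the symbol is +1.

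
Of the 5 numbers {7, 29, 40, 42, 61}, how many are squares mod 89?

2

(7/89) = -1 → non-residue.
(29/89) = -1 → non-residue.
(40/89) = +1 → QR.
(42/89) = +1 → QR.
(61/89) = -1 → non-residue.
Total quadratic residues among the 5: 2.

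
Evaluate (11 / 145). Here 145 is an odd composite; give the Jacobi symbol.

-1

Reciprocity: 11 ≡ 3 and 145 ≡ 1 (mod 4), so (11/145) = +(145/11).
Reduce top mod 11: now compute (2/11).
Pull out 2: since 11 ≡ 3 (mod 8), (2/11) = -1.
Reached (1/11) = 1. Collecting the sign flips along the way, the symbol is -1.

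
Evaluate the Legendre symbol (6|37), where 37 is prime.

-1

Pull out 2: since 37 ≡ 5 (mod 8), (2/37) = -1.
Reciprocity: 3 ≡ 3 and 37 ≡ 1 (mod 4), so (3/37) = +(37/3).
Reduce top mod 3: now compute (1/3).
Reached (1/3) = 1. Collecting the sign flips along the way, the symbol is -1.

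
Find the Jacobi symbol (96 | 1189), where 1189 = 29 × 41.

Pull out 2^5: since 1189 ≡ 5 (mod 8), (2/1189) = -1, so (2/1189)^5 = -1.
Reciprocity: 3 ≡ 3 and 1189 ≡ 1 (mod 4), so (3/1189) = +(1189/3).
Reduce top mod 3: now compute (1/3).
Reached (1/3) = 1. Collecting the sign flips along the way, the symbol is -1.

-1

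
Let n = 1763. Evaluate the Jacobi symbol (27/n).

1

Reciprocity: 27 ≡ 3 and 1763 ≡ 3 (mod 4), so (27/1763) = −(1763/27).
Reduce top mod 27: now compute (8/27).
Pull out 2^3: since 27 ≡ 3 (mod 8), (2/27) = -1, so (2/27)^3 = -1.
Reached (1/27) = 1. Collecting the sign flips along the way, the symbol is +1.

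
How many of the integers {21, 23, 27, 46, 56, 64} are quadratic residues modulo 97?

2

(21/97) = -1 → non-residue.
(23/97) = -1 → non-residue.
(27/97) = +1 → QR.
(46/97) = -1 → non-residue.
(56/97) = -1 → non-residue.
(64/97) = +1 → QR.
Total quadratic residues among the 6: 2.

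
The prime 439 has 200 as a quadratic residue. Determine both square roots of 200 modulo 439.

210, 229

Since 439 ≡ 3 (mod 4), a square root of 200 is 200^((439+1)/4) = 200^110 mod 439.
Repeated squaring: 200^2≡51, 200^4≡406, 200^8≡211, 200^16≡182, 200^32≡199, 200^64≡91 (mod 439).
200^110 = 200^(64+32+8+4+2) ≡ 229 (mod 439).
Check: 229² = 52441 ≡ 200 (mod 439). The two roots are 210 and 229.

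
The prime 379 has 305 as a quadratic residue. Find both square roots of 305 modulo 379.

175, 204

Since 379 ≡ 3 (mod 4), a square root of 305 is 305^((379+1)/4) = 305^95 mod 379.
Repeated squaring: 305^2≡170, 305^4≡96, 305^8≡120, 305^16≡377, 305^32≡4, 305^64≡16 (mod 379).
305^95 = 305^(64+16+8+4+2+1) ≡ 204 (mod 379).
Check: 204² = 41616 ≡ 305 (mod 379). The two roots are 175 and 204.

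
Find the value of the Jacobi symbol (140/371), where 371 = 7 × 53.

Pull out 2^2: since 371 ≡ 3 (mod 8), (2/371) = -1, so (2/371)^2 = +1.
Reciprocity: 35 ≡ 3 and 371 ≡ 3 (mod 4), so (35/371) = −(371/35).
Reduce top mod 35: now compute (21/35).
Reciprocity: 21 ≡ 1 and 35 ≡ 3 (mod 4), so (21/35) = +(35/21).
Reduce top mod 21: now compute (14/21).
Pull out 2: since 21 ≡ 5 (mod 8), (2/21) = -1.
Reciprocity: 7 ≡ 3 and 21 ≡ 1 (mod 4), so (7/21) = +(21/7).
Reduce top mod 7: now compute (0/7).
Top reduces to 0: gcd > 1, so the symbol is 0.

0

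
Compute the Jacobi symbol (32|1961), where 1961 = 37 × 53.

1

Pull out 2^5: since 1961 ≡ 1 (mod 8), (2/1961) = +1, so (2/1961)^5 = +1.
Reached (1/1961) = 1. Collecting the sign flips along the way, the symbol is +1.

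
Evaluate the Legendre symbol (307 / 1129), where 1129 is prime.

Reciprocity: 307 ≡ 3 and 1129 ≡ 1 (mod 4), so (307/1129) = +(1129/307).
Reduce top mod 307: now compute (208/307).
Pull out 2^4: since 307 ≡ 3 (mod 8), (2/307) = -1, so (2/307)^4 = +1.
Reciprocity: 13 ≡ 1 and 307 ≡ 3 (mod 4), so (13/307) = +(307/13).
Reduce top mod 13: now compute (8/13).
Pull out 2^3: since 13 ≡ 5 (mod 8), (2/13) = -1, so (2/13)^3 = -1.
Reached (1/13) = 1. Collecting the sign flips along the way, the symbol is -1.

-1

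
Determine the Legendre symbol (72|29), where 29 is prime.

Euler's criterion: (72/29) ≡ 14^14 (mod 29).
14^2 ≡ 22 (mod 29)
14^4 ≡ 20 (mod 29)
14^8 ≡ 23 (mod 29)
14^14 = 14^(8+4+2) ≡ 28 (mod 29).
Result is 28 ≡ −1, so (72/29) = −1.

-1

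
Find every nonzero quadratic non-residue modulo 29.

Square k = 1,…,14 (k and 29−k give the same square):
1²=1, 2²=4, 3²=9, 4²=16, 5²=25, 6²≡7, 7²≡20, 8²≡6, 9²≡23, 10²≡13, 11²≡5, 12²≡28, 13²≡24, 14²≡22 (mod 29).
The residues are {1, 4, 5, 6, 7, 9, 13, 16, 20, 22, 23, 24, 25, 28}; the non-residues are the remaining 14 nonzero classes.

2, 3, 8, 10, 11, 12, 14, 15, 17, 18, 19, 21, 26, 27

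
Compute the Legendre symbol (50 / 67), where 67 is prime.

-1

Pull out 2: since 67 ≡ 3 (mod 8), (2/67) = -1.
Reciprocity: 25 ≡ 1 and 67 ≡ 3 (mod 4), so (25/67) = +(67/25).
Reduce top mod 25: now compute (17/25).
Reciprocity: 17 ≡ 1 and 25 ≡ 1 (mod 4), so (17/25) = +(25/17).
Reduce top mod 17: now compute (8/17).
Pull out 2^3: since 17 ≡ 1 (mod 8), (2/17) = +1, so (2/17)^3 = +1.
Reached (1/17) = 1. Collecting the sign flips along the way, the symbol is -1.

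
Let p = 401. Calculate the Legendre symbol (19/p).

-1

Reciprocity: 19 ≡ 3 and 401 ≡ 1 (mod 4), so (19/401) = +(401/19).
Reduce top mod 19: now compute (2/19).
Pull out 2: since 19 ≡ 3 (mod 8), (2/19) = -1.
Reached (1/19) = 1. Collecting the sign flips along the way, the symbol is -1.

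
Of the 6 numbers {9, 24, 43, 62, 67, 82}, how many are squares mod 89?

2

(9/89) = +1 → QR.
(24/89) = -1 → non-residue.
(43/89) = -1 → non-residue.
(62/89) = -1 → non-residue.
(67/89) = +1 → QR.
(82/89) = -1 → non-residue.
Total quadratic residues among the 6: 2.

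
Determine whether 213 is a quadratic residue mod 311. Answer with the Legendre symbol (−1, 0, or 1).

Euler's criterion: (213/311) ≡ 213^155 (mod 311).
213^2 ≡ 274 (mod 311)
213^4 ≡ 125 (mod 311)
213^8 ≡ 75 (mod 311)
213^16 ≡ 27 (mod 311)
213^32 ≡ 107 (mod 311)
213^64 ≡ 253 (mod 311)
213^128 ≡ 254 (mod 311)
213^155 = 213^(128+16+8+2+1) ≡ 310 (mod 311).
Result is 310 ≡ −1, so (213/311) = −1.

-1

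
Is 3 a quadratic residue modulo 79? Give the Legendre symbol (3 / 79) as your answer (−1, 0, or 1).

Reciprocity: 3 ≡ 3 and 79 ≡ 3 (mod 4), so (3/79) = −(79/3).
Reduce top mod 3: now compute (1/3).
Reached (1/3) = 1. Collecting the sign flips along the way, the symbol is -1.

-1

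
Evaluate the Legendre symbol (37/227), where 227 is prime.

Reciprocity: 37 ≡ 1 and 227 ≡ 3 (mod 4), so (37/227) = +(227/37).
Reduce top mod 37: now compute (5/37).
Reciprocity: 5 ≡ 1 and 37 ≡ 1 (mod 4), so (5/37) = +(37/5).
Reduce top mod 5: now compute (2/5).
Pull out 2: since 5 ≡ 5 (mod 8), (2/5) = -1.
Reached (1/5) = 1. Collecting the sign flips along the way, the symbol is -1.

-1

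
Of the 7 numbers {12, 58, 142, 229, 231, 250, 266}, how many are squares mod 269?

(12/269) = -1 → non-residue.
(58/269) = +1 → QR.
(142/269) = +1 → QR.
(229/269) = -1 → non-residue.
(231/269) = +1 → QR.
(250/269) = -1 → non-residue.
(266/269) = -1 → non-residue.
Total quadratic residues among the 7: 3.

3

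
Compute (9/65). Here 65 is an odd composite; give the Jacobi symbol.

Reciprocity: 9 ≡ 1 and 65 ≡ 1 (mod 4), so (9/65) = +(65/9).
Reduce top mod 9: now compute (2/9).
Pull out 2: since 9 ≡ 1 (mod 8), (2/9) = +1.
Reached (1/9) = 1. Collecting the sign flips along the way, the symbol is +1.

1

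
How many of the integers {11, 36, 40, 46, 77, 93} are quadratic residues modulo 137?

4

(11/137) = +1 → QR.
(36/137) = +1 → QR.
(40/137) = -1 → non-residue.
(46/137) = -1 → non-residue.
(77/137) = +1 → QR.
(93/137) = +1 → QR.
Total quadratic residues among the 6: 4.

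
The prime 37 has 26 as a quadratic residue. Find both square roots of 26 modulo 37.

10, 27

37 ≡ 1 (mod 4), so we find a root by search.
Trying successive values, 10² = 100 ≡ 26 (mod 37). The other root is 37 − 10 = 27.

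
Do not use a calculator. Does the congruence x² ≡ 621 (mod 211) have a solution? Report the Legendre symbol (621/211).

1

Euler's criterion: (621/211) ≡ 199^105 (mod 211).
199^2 ≡ 144 (mod 211)
199^4 ≡ 58 (mod 211)
199^8 ≡ 199 (mod 211)
199^16 ≡ 144 (mod 211)
199^32 ≡ 58 (mod 211)
199^64 ≡ 199 (mod 211)
199^105 = 199^(64+32+8+1) ≡ 1 (mod 211).
Result is 1, so (621/211) = 1.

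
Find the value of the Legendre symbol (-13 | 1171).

First reduce: -13 ≡ 1158 (mod 1171).
Pull out 2: since 1171 ≡ 3 (mod 8), (2/1171) = -1.
Reciprocity: 579 ≡ 3 and 1171 ≡ 3 (mod 4), so (579/1171) = −(1171/579).
Reduce top mod 579: now compute (13/579).
Reciprocity: 13 ≡ 1 and 579 ≡ 3 (mod 4), so (13/579) = +(579/13).
Reduce top mod 13: now compute (7/13).
Reciprocity: 7 ≡ 3 and 13 ≡ 1 (mod 4), so (7/13) = +(13/7).
Reduce top mod 7: now compute (6/7).
Pull out 2: since 7 ≡ 7 (mod 8), (2/7) = +1.
Reciprocity: 3 ≡ 3 and 7 ≡ 3 (mod 4), so (3/7) = −(7/3).
Reduce top mod 3: now compute (1/3).
Reached (1/3) = 1. Collecting the sign flips along the way, the symbol is -1.

-1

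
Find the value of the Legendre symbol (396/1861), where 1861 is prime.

-1

Pull out 2^2: since 1861 ≡ 5 (mod 8), (2/1861) = -1, so (2/1861)^2 = +1.
Reciprocity: 99 ≡ 3 and 1861 ≡ 1 (mod 4), so (99/1861) = +(1861/99).
Reduce top mod 99: now compute (79/99).
Reciprocity: 79 ≡ 3 and 99 ≡ 3 (mod 4), so (79/99) = −(99/79).
Reduce top mod 79: now compute (20/79).
Pull out 2^2: since 79 ≡ 7 (mod 8), (2/79) = +1, so (2/79)^2 = +1.
Reciprocity: 5 ≡ 1 and 79 ≡ 3 (mod 4), so (5/79) = +(79/5).
Reduce top mod 5: now compute (4/5).
Pull out 2^2: since 5 ≡ 5 (mod 8), (2/5) = -1, so (2/5)^2 = +1.
Reached (1/5) = 1. Collecting the sign flips along the way, the symbol is -1.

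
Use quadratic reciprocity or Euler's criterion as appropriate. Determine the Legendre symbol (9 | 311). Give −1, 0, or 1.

1

Reciprocity: 9 ≡ 1 and 311 ≡ 3 (mod 4), so (9/311) = +(311/9).
Reduce top mod 9: now compute (5/9).
Reciprocity: 5 ≡ 1 and 9 ≡ 1 (mod 4), so (5/9) = +(9/5).
Reduce top mod 5: now compute (4/5).
Pull out 2^2: since 5 ≡ 5 (mod 8), (2/5) = -1, so (2/5)^2 = +1.
Reached (1/5) = 1. Collecting the sign flips along the way, the symbol is +1.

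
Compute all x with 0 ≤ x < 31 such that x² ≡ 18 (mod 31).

7, 24

Since 31 ≡ 3 (mod 4), a square root of 18 is 18^((31+1)/4) = 18^8 mod 31.
Repeated squaring: 18^2≡14, 18^4≡10, 18^8≡7 (mod 31).
18^8 = 18^(8) ≡ 7 (mod 31).
Check: 7² = 49 ≡ 18 (mod 31). The two roots are 7 and 24.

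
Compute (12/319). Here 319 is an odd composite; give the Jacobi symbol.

Pull out 2^2: since 319 ≡ 7 (mod 8), (2/319) = +1, so (2/319)^2 = +1.
Reciprocity: 3 ≡ 3 and 319 ≡ 3 (mod 4), so (3/319) = −(319/3).
Reduce top mod 3: now compute (1/3).
Reached (1/3) = 1. Collecting the sign flips along the way, the symbol is -1.

-1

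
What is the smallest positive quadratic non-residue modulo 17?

3

(2/17) = +1, so 2 is a residue.
(3/17) = −1, so 3 is the smallest positive non-residue mod 17.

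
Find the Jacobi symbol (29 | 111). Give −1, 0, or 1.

Reciprocity: 29 ≡ 1 and 111 ≡ 3 (mod 4), so (29/111) = +(111/29).
Reduce top mod 29: now compute (24/29).
Pull out 2^3: since 29 ≡ 5 (mod 8), (2/29) = -1, so (2/29)^3 = -1.
Reciprocity: 3 ≡ 3 and 29 ≡ 1 (mod 4), so (3/29) = +(29/3).
Reduce top mod 3: now compute (2/3).
Pull out 2: since 3 ≡ 3 (mod 8), (2/3) = -1.
Reached (1/3) = 1. Collecting the sign flips along the way, the symbol is +1.

1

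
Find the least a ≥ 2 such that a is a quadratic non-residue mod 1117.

2

(2/1117) = −1, so 2 is the smallest positive non-residue mod 1117.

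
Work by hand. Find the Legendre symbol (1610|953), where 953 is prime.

1

First reduce: 1610 ≡ 657 (mod 953).
Reciprocity: 657 ≡ 1 and 953 ≡ 1 (mod 4), so (657/953) = +(953/657).
Reduce top mod 657: now compute (296/657).
Pull out 2^3: since 657 ≡ 1 (mod 8), (2/657) = +1, so (2/657)^3 = +1.
Reciprocity: 37 ≡ 1 and 657 ≡ 1 (mod 4), so (37/657) = +(657/37).
Reduce top mod 37: now compute (28/37).
Pull out 2^2: since 37 ≡ 5 (mod 8), (2/37) = -1, so (2/37)^2 = +1.
Reciprocity: 7 ≡ 3 and 37 ≡ 1 (mod 4), so (7/37) = +(37/7).
Reduce top mod 7: now compute (2/7).
Pull out 2: since 7 ≡ 7 (mod 8), (2/7) = +1.
Reached (1/7) = 1. Collecting the sign flips along the way, the symbol is +1.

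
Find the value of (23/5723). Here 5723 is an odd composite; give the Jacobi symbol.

1

Reciprocity: 23 ≡ 3 and 5723 ≡ 3 (mod 4), so (23/5723) = −(5723/23).
Reduce top mod 23: now compute (19/23).
Reciprocity: 19 ≡ 3 and 23 ≡ 3 (mod 4), so (19/23) = −(23/19).
Reduce top mod 19: now compute (4/19).
Pull out 2^2: since 19 ≡ 3 (mod 8), (2/19) = -1, so (2/19)^2 = +1.
Reached (1/19) = 1. Collecting the sign flips along the way, the symbol is +1.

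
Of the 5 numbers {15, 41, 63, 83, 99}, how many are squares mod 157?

(15/157) = -1 → non-residue.
(41/157) = -1 → non-residue.
(63/157) = -1 → non-residue.
(83/157) = -1 → non-residue.
(99/157) = +1 → QR.
Total quadratic residues among the 5: 1.

1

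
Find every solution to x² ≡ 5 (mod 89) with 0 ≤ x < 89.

89 ≡ 1 (mod 4), so we find a root by search.
Trying successive values, 19² = 361 ≡ 5 (mod 89). The other root is 89 − 19 = 70.

19, 70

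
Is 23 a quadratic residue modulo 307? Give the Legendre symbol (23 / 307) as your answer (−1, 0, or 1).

Euler's criterion: (23/307) ≡ 23^153 (mod 307).
23^2 ≡ 222 (mod 307)
23^4 ≡ 164 (mod 307)
23^8 ≡ 187 (mod 307)
23^16 ≡ 278 (mod 307)
23^32 ≡ 227 (mod 307)
23^64 ≡ 260 (mod 307)
23^128 ≡ 60 (mod 307)
23^153 = 23^(128+16+8+1) ≡ 306 (mod 307).
Result is 306 ≡ −1, so (23/307) = −1.

-1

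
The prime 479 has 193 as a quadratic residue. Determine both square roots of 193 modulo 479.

Since 479 ≡ 3 (mod 4), a square root of 193 is 193^((479+1)/4) = 193^120 mod 479.
Repeated squaring: 193^2≡366, 193^4≡315, 193^8≡72, 193^16≡394, 193^32≡40, 193^64≡163 (mod 479).
193^120 = 193^(64+32+16+8) ≡ 216 (mod 479).
Check: 216² = 46656 ≡ 193 (mod 479). The two roots are 216 and 263.

216, 263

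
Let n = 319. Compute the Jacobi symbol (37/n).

-1

Reciprocity: 37 ≡ 1 and 319 ≡ 3 (mod 4), so (37/319) = +(319/37).
Reduce top mod 37: now compute (23/37).
Reciprocity: 23 ≡ 3 and 37 ≡ 1 (mod 4), so (23/37) = +(37/23).
Reduce top mod 23: now compute (14/23).
Pull out 2: since 23 ≡ 7 (mod 8), (2/23) = +1.
Reciprocity: 7 ≡ 3 and 23 ≡ 3 (mod 4), so (7/23) = −(23/7).
Reduce top mod 7: now compute (2/7).
Pull out 2: since 7 ≡ 7 (mod 8), (2/7) = +1.
Reached (1/7) = 1. Collecting the sign flips along the way, the symbol is -1.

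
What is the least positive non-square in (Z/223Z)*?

(2/223) = +1, so 2 is a residue.
(3/223) = −1, so 3 is the smallest positive non-residue mod 223.

3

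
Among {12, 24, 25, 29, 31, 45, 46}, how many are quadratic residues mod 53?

4

(12/53) = -1 → non-residue.
(24/53) = +1 → QR.
(25/53) = +1 → QR.
(29/53) = +1 → QR.
(31/53) = -1 → non-residue.
(45/53) = -1 → non-residue.
(46/53) = +1 → QR.
Total quadratic residues among the 7: 4.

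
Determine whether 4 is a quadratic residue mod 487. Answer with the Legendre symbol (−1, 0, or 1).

1

Euler's criterion: (4/487) ≡ 4^243 (mod 487).
4^2 ≡ 16 (mod 487)
4^4 ≡ 256 (mod 487)
4^8 ≡ 278 (mod 487)
4^16 ≡ 338 (mod 487)
4^32 ≡ 286 (mod 487)
4^64 ≡ 467 (mod 487)
4^128 ≡ 400 (mod 487)
4^243 = 4^(128+64+32+16+2+1) ≡ 1 (mod 487).
Result is 1, so (4/487) = 1.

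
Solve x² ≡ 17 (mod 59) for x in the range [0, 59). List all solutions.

Since 59 ≡ 3 (mod 4), a square root of 17 is 17^((59+1)/4) = 17^15 mod 59.
Repeated squaring: 17^2≡53, 17^4≡36, 17^8≡57 (mod 59).
17^15 = 17^(8+4+2+1) ≡ 28 (mod 59).
Check: 28² = 784 ≡ 17 (mod 59). The two roots are 28 and 31.

28, 31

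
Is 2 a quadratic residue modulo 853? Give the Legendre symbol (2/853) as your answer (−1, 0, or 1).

-1

Pull out 2: since 853 ≡ 5 (mod 8), (2/853) = -1.
Reached (1/853) = 1. Collecting the sign flips along the way, the symbol is -1.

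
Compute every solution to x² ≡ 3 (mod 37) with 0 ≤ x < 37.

37 ≡ 1 (mod 4), so we find a root by search.
Trying successive values, 15² = 225 ≡ 3 (mod 37). The other root is 37 − 15 = 22.

15, 22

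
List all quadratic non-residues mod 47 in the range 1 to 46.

Square k = 1,…,23 (k and 47−k give the same square):
1²=1, 2²=4, 3²=9, 4²=16, 5²=25, 6²=36, 7²≡2, 8²≡17, 9²≡34, 10²≡6, 11²≡27, 12²≡3, 13²≡28, 14²≡8, 15²≡37, 16²≡21, 17²≡7, 18²≡42, 19²≡32, 20²≡24, 21²≡18, 22²≡14, 23²≡12 (mod 47).
The residues are {1, 2, 3, 4, 6, 7, 8, 9, 12, 14, 16, 17, 18, 21, 24, 25, 27, 28, 32, 34, 36, 37, 42}; the non-residues are the remaining 23 nonzero classes.

5 10 11 13 15 19 20 22 23 26 29 30 31 33 35 38 39 40 41 43 44 45 46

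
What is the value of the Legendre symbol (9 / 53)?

1

Reciprocity: 9 ≡ 1 and 53 ≡ 1 (mod 4), so (9/53) = +(53/9).
Reduce top mod 9: now compute (8/9).
Pull out 2^3: since 9 ≡ 1 (mod 8), (2/9) = +1, so (2/9)^3 = +1.
Reached (1/9) = 1. Collecting the sign flips along the way, the symbol is +1.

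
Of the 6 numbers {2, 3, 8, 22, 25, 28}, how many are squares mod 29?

3

(2/29) = -1 → non-residue.
(3/29) = -1 → non-residue.
(8/29) = -1 → non-residue.
(22/29) = +1 → QR.
(25/29) = +1 → QR.
(28/29) = +1 → QR.
Total quadratic residues among the 6: 3.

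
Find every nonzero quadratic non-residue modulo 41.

3,6,7,11,12,13,14,15,17,19,22,24,26,27,28,29,30,34,35,38

Square k = 1,…,20 (k and 41−k give the same square):
1²=1, 2²=4, 3²=9, 4²=16, 5²=25, 6²=36, 7²≡8, 8²≡23, 9²≡40, 10²≡18, 11²≡39, 12²≡21, 13²≡5, 14²≡32, 15²≡20, 16²≡10, 17²≡2, 18²≡37, 19²≡33, 20²≡31 (mod 41).
The residues are {1, 2, 4, 5, 8, 9, 10, 16, 18, 20, 21, 23, 25, 31, 32, 33, 36, 37, 39, 40}; the non-residues are the remaining 20 nonzero classes.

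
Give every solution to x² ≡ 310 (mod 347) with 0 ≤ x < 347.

Since 347 ≡ 3 (mod 4), a square root of 310 is 310^((347+1)/4) = 310^87 mod 347.
Repeated squaring: 310^2≡328, 310^4≡14, 310^8≡196, 310^16≡246, 310^32≡138, 310^64≡306 (mod 347).
310^87 = 310^(64+16+4+2+1) ≡ 225 (mod 347).
Check: 225² = 50625 ≡ 310 (mod 347). The two roots are 122 and 225.

122, 225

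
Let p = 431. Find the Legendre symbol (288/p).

Pull out 2^5: since 431 ≡ 7 (mod 8), (2/431) = +1, so (2/431)^5 = +1.
Reciprocity: 9 ≡ 1 and 431 ≡ 3 (mod 4), so (9/431) = +(431/9).
Reduce top mod 9: now compute (8/9).
Pull out 2^3: since 9 ≡ 1 (mod 8), (2/9) = +1, so (2/9)^3 = +1.
Reached (1/9) = 1. Collecting the sign flips along the way, the symbol is +1.

1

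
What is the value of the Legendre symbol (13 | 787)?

-1

Euler's criterion: (13/787) ≡ 13^393 (mod 787).
13^2 ≡ 169 (mod 787)
13^4 ≡ 229 (mod 787)
13^8 ≡ 499 (mod 787)
13^16 ≡ 309 (mod 787)
13^32 ≡ 254 (mod 787)
13^64 ≡ 769 (mod 787)
13^128 ≡ 324 (mod 787)
13^256 ≡ 305 (mod 787)
13^393 = 13^(256+128+8+1) ≡ 786 (mod 787).
Result is 786 ≡ −1, so (13/787) = −1.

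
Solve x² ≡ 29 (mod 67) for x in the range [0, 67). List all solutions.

30, 37

Since 67 ≡ 3 (mod 4), a square root of 29 is 29^((67+1)/4) = 29^17 mod 67.
Repeated squaring: 29^2≡37, 29^4≡29, 29^8≡37, 29^16≡29 (mod 67).
29^17 = 29^(16+1) ≡ 37 (mod 67).
Check: 37² = 1369 ≡ 29 (mod 67). The two roots are 30 and 37.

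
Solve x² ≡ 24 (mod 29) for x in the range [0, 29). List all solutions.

29 ≡ 1 (mod 4), so we find a root by search.
Trying successive values, 13² = 169 ≡ 24 (mod 29). The other root is 29 − 13 = 16.

13, 16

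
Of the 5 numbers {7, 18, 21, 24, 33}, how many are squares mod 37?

(7/37) = +1 → QR.
(18/37) = -1 → non-residue.
(21/37) = +1 → QR.
(24/37) = -1 → non-residue.
(33/37) = +1 → QR.
Total quadratic residues among the 5: 3.

3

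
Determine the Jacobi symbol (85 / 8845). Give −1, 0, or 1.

Reciprocity: 85 ≡ 1 and 8845 ≡ 1 (mod 4), so (85/8845) = +(8845/85).
Reduce top mod 85: now compute (5/85).
Reciprocity: 5 ≡ 1 and 85 ≡ 1 (mod 4), so (5/85) = +(85/5).
Reduce top mod 5: now compute (0/5).
Top reduces to 0: gcd > 1, so the symbol is 0.

0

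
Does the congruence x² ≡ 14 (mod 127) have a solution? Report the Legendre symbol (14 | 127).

Pull out 2: since 127 ≡ 7 (mod 8), (2/127) = +1.
Reciprocity: 7 ≡ 3 and 127 ≡ 3 (mod 4), so (7/127) = −(127/7).
Reduce top mod 7: now compute (1/7).
Reached (1/7) = 1. Collecting the sign flips along the way, the symbol is -1.

-1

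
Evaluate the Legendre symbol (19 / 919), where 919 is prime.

-1

Reciprocity: 19 ≡ 3 and 919 ≡ 3 (mod 4), so (19/919) = −(919/19).
Reduce top mod 19: now compute (7/19).
Reciprocity: 7 ≡ 3 and 19 ≡ 3 (mod 4), so (7/19) = −(19/7).
Reduce top mod 7: now compute (5/7).
Reciprocity: 5 ≡ 1 and 7 ≡ 3 (mod 4), so (5/7) = +(7/5).
Reduce top mod 5: now compute (2/5).
Pull out 2: since 5 ≡ 5 (mod 8), (2/5) = -1.
Reached (1/5) = 1. Collecting the sign flips along the way, the symbol is -1.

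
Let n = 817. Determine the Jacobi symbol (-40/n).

First reduce: -40 ≡ 777 (mod 817).
Reciprocity: 777 ≡ 1 and 817 ≡ 1 (mod 4), so (777/817) = +(817/777).
Reduce top mod 777: now compute (40/777).
Pull out 2^3: since 777 ≡ 1 (mod 8), (2/777) = +1, so (2/777)^3 = +1.
Reciprocity: 5 ≡ 1 and 777 ≡ 1 (mod 4), so (5/777) = +(777/5).
Reduce top mod 5: now compute (2/5).
Pull out 2: since 5 ≡ 5 (mod 8), (2/5) = -1.
Reached (1/5) = 1. Collecting the sign flips along the way, the symbol is -1.

-1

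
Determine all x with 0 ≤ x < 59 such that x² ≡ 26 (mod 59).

Since 59 ≡ 3 (mod 4), a square root of 26 is 26^((59+1)/4) = 26^15 mod 59.
Repeated squaring: 26^2≡27, 26^4≡21, 26^8≡28 (mod 59).
26^15 = 26^(8+4+2+1) ≡ 12 (mod 59).
Check: 12² = 144 ≡ 26 (mod 59). The two roots are 12 and 47.

12, 47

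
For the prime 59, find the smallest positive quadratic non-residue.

(2/59) = −1, so 2 is the smallest positive non-residue mod 59.

2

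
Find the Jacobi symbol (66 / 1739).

1

Pull out 2: since 1739 ≡ 3 (mod 8), (2/1739) = -1.
Reciprocity: 33 ≡ 1 and 1739 ≡ 3 (mod 4), so (33/1739) = +(1739/33).
Reduce top mod 33: now compute (23/33).
Reciprocity: 23 ≡ 3 and 33 ≡ 1 (mod 4), so (23/33) = +(33/23).
Reduce top mod 23: now compute (10/23).
Pull out 2: since 23 ≡ 7 (mod 8), (2/23) = +1.
Reciprocity: 5 ≡ 1 and 23 ≡ 3 (mod 4), so (5/23) = +(23/5).
Reduce top mod 5: now compute (3/5).
Reciprocity: 3 ≡ 3 and 5 ≡ 1 (mod 4), so (3/5) = +(5/3).
Reduce top mod 3: now compute (2/3).
Pull out 2: since 3 ≡ 3 (mod 8), (2/3) = -1.
Reached (1/3) = 1. Collecting the sign flips along the way, the symbol is +1.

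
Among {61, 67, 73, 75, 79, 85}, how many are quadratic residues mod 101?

2

(61/101) = -1 → non-residue.
(67/101) = -1 → non-residue.
(73/101) = -1 → non-residue.
(75/101) = -1 → non-residue.
(79/101) = +1 → QR.
(85/101) = +1 → QR.
Total quadratic residues among the 6: 2.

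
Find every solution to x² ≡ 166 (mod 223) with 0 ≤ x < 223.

101, 122

Since 223 ≡ 3 (mod 4), a square root of 166 is 166^((223+1)/4) = 166^56 mod 223.
Repeated squaring: 166^2≡127, 166^4≡73, 166^8≡200, 166^16≡83, 166^32≡199 (mod 223).
166^56 = 166^(32+16+8) ≡ 101 (mod 223).
Check: 101² = 10201 ≡ 166 (mod 223). The two roots are 101 and 122.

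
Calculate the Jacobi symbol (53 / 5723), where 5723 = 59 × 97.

Reciprocity: 53 ≡ 1 and 5723 ≡ 3 (mod 4), so (53/5723) = +(5723/53).
Reduce top mod 53: now compute (52/53).
Pull out 2^2: since 53 ≡ 5 (mod 8), (2/53) = -1, so (2/53)^2 = +1.
Reciprocity: 13 ≡ 1 and 53 ≡ 1 (mod 4), so (13/53) = +(53/13).
Reduce top mod 13: now compute (1/13).
Reached (1/13) = 1. Collecting the sign flips along the way, the symbol is +1.

1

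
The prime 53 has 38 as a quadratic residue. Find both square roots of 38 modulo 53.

53 ≡ 1 (mod 4), so we find a root by search.
Trying successive values, 12² = 144 ≡ 38 (mod 53). The other root is 53 − 12 = 41.

12, 41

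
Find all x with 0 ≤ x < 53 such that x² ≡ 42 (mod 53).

25, 28

53 ≡ 1 (mod 4), so we find a root by search.
Trying successive values, 25² = 625 ≡ 42 (mod 53). The other root is 53 − 25 = 28.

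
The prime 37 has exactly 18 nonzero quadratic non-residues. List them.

2,5,6,8,13,14,15,17,18,19,20,22,23,24,29,31,32,35

Square k = 1,…,18 (k and 37−k give the same square):
1²=1, 2²=4, 3²=9, 4²=16, 5²=25, 6²=36, 7²≡12, 8²≡27, 9²≡7, 10²≡26, 11²≡10, 12²≡33, 13²≡21, 14²≡11, 15²≡3, 16²≡34, 17²≡30, 18²≡28 (mod 37).
The residues are {1, 3, 4, 7, 9, 10, 11, 12, 16, 21, 25, 26, 27, 28, 30, 33, 34, 36}; the non-residues are the remaining 18 nonzero classes.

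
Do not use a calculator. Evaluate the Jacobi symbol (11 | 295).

-1

Reciprocity: 11 ≡ 3 and 295 ≡ 3 (mod 4), so (11/295) = −(295/11).
Reduce top mod 11: now compute (9/11).
Reciprocity: 9 ≡ 1 and 11 ≡ 3 (mod 4), so (9/11) = +(11/9).
Reduce top mod 9: now compute (2/9).
Pull out 2: since 9 ≡ 1 (mod 8), (2/9) = +1.
Reached (1/9) = 1. Collecting the sign flips along the way, the symbol is -1.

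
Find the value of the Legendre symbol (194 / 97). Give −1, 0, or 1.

First reduce: 194 ≡ 0 (mod 97).
Top reduces to 0: gcd > 1, so the symbol is 0.

0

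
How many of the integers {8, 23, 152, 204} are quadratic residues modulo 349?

(8/349) = -1 → non-residue.
(23/349) = +1 → QR.
(152/349) = -1 → non-residue.
(204/349) = +1 → QR.
Total quadratic residues among the 4: 2.

2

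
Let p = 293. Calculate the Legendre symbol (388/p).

First reduce: 388 ≡ 95 (mod 293).
Reciprocity: 95 ≡ 3 and 293 ≡ 1 (mod 4), so (95/293) = +(293/95).
Reduce top mod 95: now compute (8/95).
Pull out 2^3: since 95 ≡ 7 (mod 8), (2/95) = +1, so (2/95)^3 = +1.
Reached (1/95) = 1. Collecting the sign flips along the way, the symbol is +1.

1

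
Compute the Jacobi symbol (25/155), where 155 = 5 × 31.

0

Reciprocity: 25 ≡ 1 and 155 ≡ 3 (mod 4), so (25/155) = +(155/25).
Reduce top mod 25: now compute (5/25).
Reciprocity: 5 ≡ 1 and 25 ≡ 1 (mod 4), so (5/25) = +(25/5).
Reduce top mod 5: now compute (0/5).
Top reduces to 0: gcd > 1, so the symbol is 0.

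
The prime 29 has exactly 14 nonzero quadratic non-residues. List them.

2,3,8,10,11,12,14,15,17,18,19,21,26,27

Square k = 1,…,14 (k and 29−k give the same square):
1²=1, 2²=4, 3²=9, 4²=16, 5²=25, 6²≡7, 7²≡20, 8²≡6, 9²≡23, 10²≡13, 11²≡5, 12²≡28, 13²≡24, 14²≡22 (mod 29).
The residues are {1, 4, 5, 6, 7, 9, 13, 16, 20, 22, 23, 24, 25, 28}; the non-residues are the remaining 14 nonzero classes.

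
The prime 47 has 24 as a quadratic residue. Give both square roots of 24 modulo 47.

20, 27

Since 47 ≡ 3 (mod 4), a square root of 24 is 24^((47+1)/4) = 24^12 mod 47.
Repeated squaring: 24^2≡12, 24^4≡3, 24^8≡9 (mod 47).
24^12 = 24^(8+4) ≡ 27 (mod 47).
Check: 27² = 729 ≡ 24 (mod 47). The two roots are 20 and 27.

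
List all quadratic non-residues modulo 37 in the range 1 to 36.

Square k = 1,…,18 (k and 37−k give the same square):
1²=1, 2²=4, 3²=9, 4²=16, 5²=25, 6²=36, 7²≡12, 8²≡27, 9²≡7, 10²≡26, 11²≡10, 12²≡33, 13²≡21, 14²≡11, 15²≡3, 16²≡34, 17²≡30, 18²≡28 (mod 37).
The residues are {1, 3, 4, 7, 9, 10, 11, 12, 16, 21, 25, 26, 27, 28, 30, 33, 34, 36}; the non-residues are the remaining 18 nonzero classes.

2, 5, 6, 8, 13, 14, 15, 17, 18, 19, 20, 22, 23, 24, 29, 31, 32, 35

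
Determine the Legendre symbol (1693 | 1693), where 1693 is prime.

First reduce: 1693 ≡ 0 (mod 1693).
Top reduces to 0: gcd > 1, so the symbol is 0.

0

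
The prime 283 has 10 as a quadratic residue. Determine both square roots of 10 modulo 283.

24, 259

Since 283 ≡ 3 (mod 4), a square root of 10 is 10^((283+1)/4) = 10^71 mod 283.
Repeated squaring: 10^2≡100, 10^4≡95, 10^8≡252, 10^16≡112, 10^32≡92, 10^64≡257 (mod 283).
10^71 = 10^(64+4+2+1) ≡ 24 (mod 283).
Check: 24² = 576 ≡ 10 (mod 283). The two roots are 24 and 259.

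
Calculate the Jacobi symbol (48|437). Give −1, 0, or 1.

-1

Pull out 2^4: since 437 ≡ 5 (mod 8), (2/437) = -1, so (2/437)^4 = +1.
Reciprocity: 3 ≡ 3 and 437 ≡ 1 (mod 4), so (3/437) = +(437/3).
Reduce top mod 3: now compute (2/3).
Pull out 2: since 3 ≡ 3 (mod 8), (2/3) = -1.
Reached (1/3) = 1. Collecting the sign flips along the way, the symbol is -1.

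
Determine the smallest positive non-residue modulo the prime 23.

(2/23) = +1, so 2 is a residue.
(3/23) = +1, so 3 is a residue.
(4/23) = +1, so 4 is a residue.
(5/23) = −1, so 5 is the smallest positive non-residue mod 23.

5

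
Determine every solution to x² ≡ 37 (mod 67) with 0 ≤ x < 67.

Since 67 ≡ 3 (mod 4), a square root of 37 is 37^((67+1)/4) = 37^17 mod 67.
Repeated squaring: 37^2≡29, 37^4≡37, 37^8≡29, 37^16≡37 (mod 67).
37^17 = 37^(16+1) ≡ 29 (mod 67).
Check: 29² = 841 ≡ 37 (mod 67). The two roots are 29 and 38.

29, 38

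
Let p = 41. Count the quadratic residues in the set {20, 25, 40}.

3

(20/41) = +1 → QR.
(25/41) = +1 → QR.
(40/41) = +1 → QR.
Total quadratic residues among the 3: 3.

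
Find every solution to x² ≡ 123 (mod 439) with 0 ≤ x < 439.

92, 347

Since 439 ≡ 3 (mod 4), a square root of 123 is 123^((439+1)/4) = 123^110 mod 439.
Repeated squaring: 123^2≡203, 123^4≡382, 123^8≡176, 123^16≡246, 123^32≡373, 123^64≡405 (mod 439).
123^110 = 123^(64+32+8+4+2) ≡ 347 (mod 439).
Check: 347² = 120409 ≡ 123 (mod 439). The two roots are 92 and 347.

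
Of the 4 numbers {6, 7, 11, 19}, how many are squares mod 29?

2

(6/29) = +1 → QR.
(7/29) = +1 → QR.
(11/29) = -1 → non-residue.
(19/29) = -1 → non-residue.
Total quadratic residues among the 4: 2.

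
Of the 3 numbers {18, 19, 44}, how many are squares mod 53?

(18/53) = -1 → non-residue.
(19/53) = -1 → non-residue.
(44/53) = +1 → QR.
Total quadratic residues among the 3: 1.

1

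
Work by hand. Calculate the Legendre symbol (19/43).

Euler's criterion: (19/43) ≡ 19^21 (mod 43).
19^2 ≡ 17 (mod 43)
19^4 ≡ 31 (mod 43)
19^8 ≡ 15 (mod 43)
19^16 ≡ 10 (mod 43)
19^21 = 19^(16+4+1) ≡ 42 (mod 43).
Result is 42 ≡ −1, so (19/43) = −1.

-1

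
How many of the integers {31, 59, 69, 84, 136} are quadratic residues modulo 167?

(31/167) = +1 → QR.
(59/167) = -1 → non-residue.
(69/167) = -1 → non-residue.
(84/167) = +1 → QR.
(136/167) = -1 → non-residue.
Total quadratic residues among the 5: 2.

2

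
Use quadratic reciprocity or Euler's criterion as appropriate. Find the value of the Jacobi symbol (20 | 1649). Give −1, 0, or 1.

Pull out 2^2: since 1649 ≡ 1 (mod 8), (2/1649) = +1, so (2/1649)^2 = +1.
Reciprocity: 5 ≡ 1 and 1649 ≡ 1 (mod 4), so (5/1649) = +(1649/5).
Reduce top mod 5: now compute (4/5).
Pull out 2^2: since 5 ≡ 5 (mod 8), (2/5) = -1, so (2/5)^2 = +1.
Reached (1/5) = 1. Collecting the sign flips along the way, the symbol is +1.

1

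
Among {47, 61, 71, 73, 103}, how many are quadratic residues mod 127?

(47/127) = +1 → QR.
(61/127) = +1 → QR.
(71/127) = +1 → QR.
(73/127) = +1 → QR.
(103/127) = +1 → QR.
Total quadratic residues among the 5: 5.

5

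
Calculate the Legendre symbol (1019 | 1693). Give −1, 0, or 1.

-1

Reciprocity: 1019 ≡ 3 and 1693 ≡ 1 (mod 4), so (1019/1693) = +(1693/1019).
Reduce top mod 1019: now compute (674/1019).
Pull out 2: since 1019 ≡ 3 (mod 8), (2/1019) = -1.
Reciprocity: 337 ≡ 1 and 1019 ≡ 3 (mod 4), so (337/1019) = +(1019/337).
Reduce top mod 337: now compute (8/337).
Pull out 2^3: since 337 ≡ 1 (mod 8), (2/337) = +1, so (2/337)^3 = +1.
Reached (1/337) = 1. Collecting the sign flips along the way, the symbol is -1.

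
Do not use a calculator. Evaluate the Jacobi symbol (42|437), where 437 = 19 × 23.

Pull out 2: since 437 ≡ 5 (mod 8), (2/437) = -1.
Reciprocity: 21 ≡ 1 and 437 ≡ 1 (mod 4), so (21/437) = +(437/21).
Reduce top mod 21: now compute (17/21).
Reciprocity: 17 ≡ 1 and 21 ≡ 1 (mod 4), so (17/21) = +(21/17).
Reduce top mod 17: now compute (4/17).
Pull out 2^2: since 17 ≡ 1 (mod 8), (2/17) = +1, so (2/17)^2 = +1.
Reached (1/17) = 1. Collecting the sign flips along the way, the symbol is -1.

-1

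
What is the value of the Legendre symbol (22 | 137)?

1

Pull out 2: since 137 ≡ 1 (mod 8), (2/137) = +1.
Reciprocity: 11 ≡ 3 and 137 ≡ 1 (mod 4), so (11/137) = +(137/11).
Reduce top mod 11: now compute (5/11).
Reciprocity: 5 ≡ 1 and 11 ≡ 3 (mod 4), so (5/11) = +(11/5).
Reduce top mod 5: now compute (1/5).
Reached (1/5) = 1. Collecting the sign flips along the way, the symbol is +1.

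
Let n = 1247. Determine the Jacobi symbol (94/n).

-1

Pull out 2: since 1247 ≡ 7 (mod 8), (2/1247) = +1.
Reciprocity: 47 ≡ 3 and 1247 ≡ 3 (mod 4), so (47/1247) = −(1247/47).
Reduce top mod 47: now compute (25/47).
Reciprocity: 25 ≡ 1 and 47 ≡ 3 (mod 4), so (25/47) = +(47/25).
Reduce top mod 25: now compute (22/25).
Pull out 2: since 25 ≡ 1 (mod 8), (2/25) = +1.
Reciprocity: 11 ≡ 3 and 25 ≡ 1 (mod 4), so (11/25) = +(25/11).
Reduce top mod 11: now compute (3/11).
Reciprocity: 3 ≡ 3 and 11 ≡ 3 (mod 4), so (3/11) = −(11/3).
Reduce top mod 3: now compute (2/3).
Pull out 2: since 3 ≡ 3 (mod 8), (2/3) = -1.
Reached (1/3) = 1. Collecting the sign flips along the way, the symbol is -1.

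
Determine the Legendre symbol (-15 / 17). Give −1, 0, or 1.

1

First reduce: -15 ≡ 2 (mod 17).
Pull out 2: since 17 ≡ 1 (mod 8), (2/17) = +1.
Reached (1/17) = 1. Collecting the sign flips along the way, the symbol is +1.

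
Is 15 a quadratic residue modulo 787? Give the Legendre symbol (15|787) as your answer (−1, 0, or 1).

Reciprocity: 15 ≡ 3 and 787 ≡ 3 (mod 4), so (15/787) = −(787/15).
Reduce top mod 15: now compute (7/15).
Reciprocity: 7 ≡ 3 and 15 ≡ 3 (mod 4), so (7/15) = −(15/7).
Reduce top mod 7: now compute (1/7).
Reached (1/7) = 1. Collecting the sign flips along the way, the symbol is +1.

1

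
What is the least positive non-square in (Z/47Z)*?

(2/47) = +1, so 2 is a residue.
(3/47) = +1, so 3 is a residue.
(4/47) = +1, so 4 is a residue.
(5/47) = −1, so 5 is the smallest positive non-residue mod 47.

5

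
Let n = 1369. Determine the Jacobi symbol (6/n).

Pull out 2: since 1369 ≡ 1 (mod 8), (2/1369) = +1.
Reciprocity: 3 ≡ 3 and 1369 ≡ 1 (mod 4), so (3/1369) = +(1369/3).
Reduce top mod 3: now compute (1/3).
Reached (1/3) = 1. Collecting the sign flips along the way, the symbol is +1.

1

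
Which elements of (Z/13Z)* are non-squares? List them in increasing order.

2,5,6,7,8,11

Square k = 1,…,6 (k and 13−k give the same square):
1²=1, 2²=4, 3²=9, 4²≡3, 5²≡12, 6²≡10 (mod 13).
The residues are {1, 3, 4, 9, 10, 12}; the non-residues are the remaining 6 nonzero classes.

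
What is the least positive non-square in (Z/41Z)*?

(2/41) = +1, so 2 is a residue.
(3/41) = −1, so 3 is the smallest positive non-residue mod 41.

3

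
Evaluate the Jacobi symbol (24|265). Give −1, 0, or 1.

Pull out 2^3: since 265 ≡ 1 (mod 8), (2/265) = +1, so (2/265)^3 = +1.
Reciprocity: 3 ≡ 3 and 265 ≡ 1 (mod 4), so (3/265) = +(265/3).
Reduce top mod 3: now compute (1/3).
Reached (1/3) = 1. Collecting the sign flips along the way, the symbol is +1.

1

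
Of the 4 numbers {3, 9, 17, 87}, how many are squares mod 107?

(3/107) = +1 → QR.
(9/107) = +1 → QR.
(17/107) = -1 → non-residue.
(87/107) = +1 → QR.
Total quadratic residues among the 4: 3.

3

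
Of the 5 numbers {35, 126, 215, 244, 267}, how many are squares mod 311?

(35/311) = +1 → QR.
(126/311) = +1 → QR.
(215/311) = -1 → non-residue.
(244/311) = -1 → non-residue.
(267/311) = +1 → QR.
Total quadratic residues among the 5: 3.

3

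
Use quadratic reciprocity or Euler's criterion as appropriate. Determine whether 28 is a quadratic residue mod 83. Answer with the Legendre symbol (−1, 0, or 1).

1

Pull out 2^2: since 83 ≡ 3 (mod 8), (2/83) = -1, so (2/83)^2 = +1.
Reciprocity: 7 ≡ 3 and 83 ≡ 3 (mod 4), so (7/83) = −(83/7).
Reduce top mod 7: now compute (6/7).
Pull out 2: since 7 ≡ 7 (mod 8), (2/7) = +1.
Reciprocity: 3 ≡ 3 and 7 ≡ 3 (mod 4), so (3/7) = −(7/3).
Reduce top mod 3: now compute (1/3).
Reached (1/3) = 1. Collecting the sign flips along the way, the symbol is +1.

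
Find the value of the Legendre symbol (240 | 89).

Euler's criterion: (240/89) ≡ 62^44 (mod 89).
62^2 ≡ 17 (mod 89)
62^4 ≡ 22 (mod 89)
62^8 ≡ 39 (mod 89)
62^16 ≡ 8 (mod 89)
62^32 ≡ 64 (mod 89)
62^44 = 62^(32+8+4) ≡ 88 (mod 89).
Result is 88 ≡ −1, so (240/89) = −1.

-1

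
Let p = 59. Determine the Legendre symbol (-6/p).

1

Euler's criterion: (-6/59) ≡ 53^29 (mod 59).
53^2 ≡ 36 (mod 59)
53^4 ≡ 57 (mod 59)
53^8 ≡ 4 (mod 59)
53^16 ≡ 16 (mod 59)
53^29 = 53^(16+8+4+1) ≡ 1 (mod 59).
Result is 1, so (-6/59) = 1.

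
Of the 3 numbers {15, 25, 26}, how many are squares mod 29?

1

(15/29) = -1 → non-residue.
(25/29) = +1 → QR.
(26/29) = -1 → non-residue.
Total quadratic residues among the 3: 1.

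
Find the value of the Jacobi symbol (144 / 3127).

Pull out 2^4: since 3127 ≡ 7 (mod 8), (2/3127) = +1, so (2/3127)^4 = +1.
Reciprocity: 9 ≡ 1 and 3127 ≡ 3 (mod 4), so (9/3127) = +(3127/9).
Reduce top mod 9: now compute (4/9).
Pull out 2^2: since 9 ≡ 1 (mod 8), (2/9) = +1, so (2/9)^2 = +1.
Reached (1/9) = 1. Collecting the sign flips along the way, the symbol is +1.

1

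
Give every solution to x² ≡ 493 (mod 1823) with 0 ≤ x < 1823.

Since 1823 ≡ 3 (mod 4), a square root of 493 is 493^((1823+1)/4) = 493^456 mod 1823.
Repeated squaring: 493^2≡590, 493^4≡1730, 493^8≡1357, 493^16≡219, 493^32≡563, 493^64≡1590, 493^128≡1422, 493^256≡377 (mod 1823).
493^456 = 493^(256+128+64+8) ≡ 1693 (mod 1823).
Check: 1693² = 2866249 ≡ 493 (mod 1823). The two roots are 130 and 1693.

130, 1693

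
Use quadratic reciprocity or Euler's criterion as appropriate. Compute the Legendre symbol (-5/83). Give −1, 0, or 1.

Euler's criterion: (-5/83) ≡ 78^41 (mod 83).
78^2 ≡ 25 (mod 83)
78^4 ≡ 44 (mod 83)
78^8 ≡ 27 (mod 83)
78^16 ≡ 65 (mod 83)
78^32 ≡ 75 (mod 83)
78^41 = 78^(32+8+1) ≡ 1 (mod 83).
Result is 1, so (-5/83) = 1.

1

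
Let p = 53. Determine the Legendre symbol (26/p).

Euler's criterion: (26/53) ≡ 26^26 (mod 53).
26^2 ≡ 40 (mod 53)
26^4 ≡ 10 (mod 53)
26^8 ≡ 47 (mod 53)
26^16 ≡ 36 (mod 53)
26^26 = 26^(16+8+2) ≡ 52 (mod 53).
Result is 52 ≡ −1, so (26/53) = −1.

-1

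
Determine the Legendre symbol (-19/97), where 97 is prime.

First reduce: -19 ≡ 78 (mod 97).
Pull out 2: since 97 ≡ 1 (mod 8), (2/97) = +1.
Reciprocity: 39 ≡ 3 and 97 ≡ 1 (mod 4), so (39/97) = +(97/39).
Reduce top mod 39: now compute (19/39).
Reciprocity: 19 ≡ 3 and 39 ≡ 3 (mod 4), so (19/39) = −(39/19).
Reduce top mod 19: now compute (1/19).
Reached (1/19) = 1. Collecting the sign flips along the way, the symbol is -1.

-1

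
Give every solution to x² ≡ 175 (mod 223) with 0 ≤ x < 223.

Since 223 ≡ 3 (mod 4), a square root of 175 is 175^((223+1)/4) = 175^56 mod 223.
Repeated squaring: 175^2≡74, 175^4≡124, 175^8≡212, 175^16≡121, 175^32≡146 (mod 223).
175^56 = 175^(32+16+8) ≡ 130 (mod 223).
Check: 130² = 16900 ≡ 175 (mod 223). The two roots are 93 and 130.

93, 130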